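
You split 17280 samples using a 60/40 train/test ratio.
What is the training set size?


Test set = 17280 * 40% = 6912. Training set = 17280 - 6912 = 10368.

10368


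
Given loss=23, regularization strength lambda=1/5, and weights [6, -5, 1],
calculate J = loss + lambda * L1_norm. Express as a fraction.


L1 norm = sum(|w|) = 12. J = 23 + 1/5 * 12 = 127/5.

127/5


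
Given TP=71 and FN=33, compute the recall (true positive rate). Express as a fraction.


Recall = TP / (TP + FN) = 71 / 104 = 71/104.

71/104


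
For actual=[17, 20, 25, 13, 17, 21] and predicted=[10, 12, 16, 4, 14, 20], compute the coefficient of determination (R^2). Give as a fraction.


Mean(y) = 113/6. SS_res = 285. SS_tot = 509/6. R^2 = 1 - 285/(509/6) = -1201/509.

-1201/509


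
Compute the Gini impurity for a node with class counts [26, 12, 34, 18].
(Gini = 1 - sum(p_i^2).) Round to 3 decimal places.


Total = 90. Proportions: 26/90, 12/90, 34/90, 18/90. sum(p_i^2) = 0.2840. Gini = 1 - 0.2840 = 0.7160, which rounds to 0.716.

0.716


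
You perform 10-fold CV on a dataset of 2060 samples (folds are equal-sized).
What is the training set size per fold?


Each validation fold has 2060/10 = 206 samples. Training set = 2060 - 206 = 1854.

1854


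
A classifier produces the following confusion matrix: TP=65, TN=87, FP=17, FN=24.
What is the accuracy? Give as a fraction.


Accuracy = (TP + TN) / (TP + TN + FP + FN) = (65 + 87) / 193 = 152/193.

152/193


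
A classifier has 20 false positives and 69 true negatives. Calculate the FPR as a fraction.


FPR = FP / (FP + TN) = 20 / 89 = 20/89.

20/89


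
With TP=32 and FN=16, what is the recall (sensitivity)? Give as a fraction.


Recall = TP / (TP + FN) = 32 / 48 = 2/3.

2/3


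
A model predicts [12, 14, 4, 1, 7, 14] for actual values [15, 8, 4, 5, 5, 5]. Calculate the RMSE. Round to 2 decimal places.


MSE = 24.3333. RMSE = sqrt(24.3333) = 4.93.

4.93


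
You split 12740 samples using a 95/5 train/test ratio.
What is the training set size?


Test set = 12740 * 5% = 637. Training set = 12740 - 637 = 12103.

12103


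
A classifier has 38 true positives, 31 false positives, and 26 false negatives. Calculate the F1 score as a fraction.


Precision = 38/69 = 38/69. Recall = 38/64 = 19/32. F1 = 2*P*R/(P+R) = 4/7.

4/7


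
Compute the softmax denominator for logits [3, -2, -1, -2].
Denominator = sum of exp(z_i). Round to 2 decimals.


Denom = e^3=20.0855 + e^-2=0.1353 + e^-1=0.3679 + e^-2=0.1353. Sum = 20.7240, which rounds to 20.72.

20.72


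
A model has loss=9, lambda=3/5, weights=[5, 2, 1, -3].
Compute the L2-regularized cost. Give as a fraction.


L2 sq norm = sum(w^2) = 39. J = 9 + 3/5 * 39 = 162/5.

162/5


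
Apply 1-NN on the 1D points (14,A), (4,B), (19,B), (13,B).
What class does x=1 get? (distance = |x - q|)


Distances: |14-1|=13, |4-1|=3, |19-1|=18, |13-1|=12. 1 nearest: (4,B). Counts: {'B': 1}. Majority class: B.

B


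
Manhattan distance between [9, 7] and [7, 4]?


d = sum of absolute differences: |9-7|=2 + |7-4|=3 = 5.

5


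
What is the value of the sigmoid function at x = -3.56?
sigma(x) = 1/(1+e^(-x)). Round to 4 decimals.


sigma(-3.56) = 1/(1+e^(3.56)) = 1/(1+35.163197) = 1/36.163197 = 0.0277.

0.0277


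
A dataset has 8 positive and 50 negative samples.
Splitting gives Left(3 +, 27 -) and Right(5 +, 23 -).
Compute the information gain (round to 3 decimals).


H(parent) = 0.5788. H(left) = 0.4690, H(right) = 0.6769. Weighted = (30/58)*0.4690 + (28/58)*0.6769 = 0.5694. IG = 0.5788 - 0.5694 = 0.0094, which rounds to 0.009.

0.009


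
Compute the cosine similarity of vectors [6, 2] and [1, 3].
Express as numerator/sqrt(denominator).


dot = 12. |a|^2 = 40, |b|^2 = 10. cos = 12/sqrt(400).

12/sqrt(400)


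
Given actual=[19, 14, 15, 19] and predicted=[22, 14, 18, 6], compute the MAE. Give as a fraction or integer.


MAE = (1/4) * (|19-22|=3 + |14-14|=0 + |15-18|=3 + |19-6|=13). Sum = 19. MAE = 19/4.

19/4


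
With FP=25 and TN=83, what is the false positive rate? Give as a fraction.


FPR = FP / (FP + TN) = 25 / 108 = 25/108.

25/108


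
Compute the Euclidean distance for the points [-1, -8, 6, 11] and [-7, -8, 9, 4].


d = sqrt(sum of squared differences). (-1--7)^2=36, (-8--8)^2=0, (6-9)^2=9, (11-4)^2=49. Sum = 94.

sqrt(94)


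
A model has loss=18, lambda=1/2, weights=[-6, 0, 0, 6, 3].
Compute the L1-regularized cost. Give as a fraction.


L1 norm = sum(|w|) = 15. J = 18 + 1/2 * 15 = 51/2.

51/2


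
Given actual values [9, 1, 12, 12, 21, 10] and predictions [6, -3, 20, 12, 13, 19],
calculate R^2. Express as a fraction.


Mean(y) = 65/6. SS_res = 234. SS_tot = 1241/6. R^2 = 1 - 234/(1241/6) = -163/1241.

-163/1241


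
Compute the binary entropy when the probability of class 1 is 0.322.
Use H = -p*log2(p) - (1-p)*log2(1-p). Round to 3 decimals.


H = -0.322*log2(0.322) - 0.678*log2(0.678) = 0.907.

0.907


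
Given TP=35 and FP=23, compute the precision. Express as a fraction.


Precision = TP / (TP + FP) = 35 / 58 = 35/58.

35/58


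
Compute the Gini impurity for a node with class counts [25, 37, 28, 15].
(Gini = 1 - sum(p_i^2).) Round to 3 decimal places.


Total = 105. Proportions: 25/105, 37/105, 28/105, 15/105. sum(p_i^2) = 0.2724. Gini = 1 - 0.2724 = 0.7276, which rounds to 0.728.

0.728


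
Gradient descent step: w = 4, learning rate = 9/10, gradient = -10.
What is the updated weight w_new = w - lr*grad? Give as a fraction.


w_new = 4 - 9/10 * -10 = 4 - -9 = 13.

13


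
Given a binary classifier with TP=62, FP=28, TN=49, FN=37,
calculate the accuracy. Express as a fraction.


Accuracy = (TP + TN) / (TP + TN + FP + FN) = (62 + 49) / 176 = 111/176.

111/176


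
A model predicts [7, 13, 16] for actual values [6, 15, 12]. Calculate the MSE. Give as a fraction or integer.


MSE = (1/3) * ((6-7)^2=1 + (15-13)^2=4 + (12-16)^2=16). Sum = 21. MSE = 7.

7


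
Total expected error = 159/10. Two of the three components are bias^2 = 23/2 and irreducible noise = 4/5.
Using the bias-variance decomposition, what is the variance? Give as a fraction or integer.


Total error = bias^2 + variance + irreducible noise. So variance = 159/10 - 23/2 - 4/5 = 18/5.

18/5


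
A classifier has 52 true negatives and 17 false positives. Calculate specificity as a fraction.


Specificity = TN / (TN + FP) = 52 / 69 = 52/69.

52/69


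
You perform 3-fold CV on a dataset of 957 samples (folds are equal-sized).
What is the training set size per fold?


Each validation fold has 957/3 = 319 samples. Training set = 957 - 319 = 638.

638


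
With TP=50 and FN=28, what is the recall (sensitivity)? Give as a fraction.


Recall = TP / (TP + FN) = 50 / 78 = 25/39.

25/39


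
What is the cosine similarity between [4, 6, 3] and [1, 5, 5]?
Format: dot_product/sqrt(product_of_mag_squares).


dot = 49. |a|^2 = 61, |b|^2 = 51. cos = 49/sqrt(3111).

49/sqrt(3111)


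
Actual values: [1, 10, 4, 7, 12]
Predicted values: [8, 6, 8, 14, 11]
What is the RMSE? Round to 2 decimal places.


MSE = 26.2000. RMSE = sqrt(26.2000) = 5.12.

5.12


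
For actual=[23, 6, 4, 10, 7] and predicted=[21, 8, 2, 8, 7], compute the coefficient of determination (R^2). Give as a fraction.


Mean(y) = 10. SS_res = 16. SS_tot = 230. R^2 = 1 - 16/(230) = 107/115.

107/115


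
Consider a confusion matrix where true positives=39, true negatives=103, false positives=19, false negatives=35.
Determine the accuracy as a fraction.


Accuracy = (TP + TN) / (TP + TN + FP + FN) = (39 + 103) / 196 = 71/98.

71/98


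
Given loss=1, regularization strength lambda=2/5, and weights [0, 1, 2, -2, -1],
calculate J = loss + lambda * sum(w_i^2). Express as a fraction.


L2 sq norm = sum(w^2) = 10. J = 1 + 2/5 * 10 = 5.

5


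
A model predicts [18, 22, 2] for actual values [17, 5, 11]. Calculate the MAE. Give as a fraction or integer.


MAE = (1/3) * (|17-18|=1 + |5-22|=17 + |11-2|=9). Sum = 27. MAE = 9.

9


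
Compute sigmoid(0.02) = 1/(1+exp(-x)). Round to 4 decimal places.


sigma(0.02) = 1/(1+e^(-0.02)) = 1/(1+0.980199) = 1/1.980199 = 0.5050.

0.5050


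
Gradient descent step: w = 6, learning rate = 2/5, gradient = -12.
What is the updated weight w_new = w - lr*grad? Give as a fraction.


w_new = 6 - 2/5 * -12 = 6 - -24/5 = 54/5.

54/5


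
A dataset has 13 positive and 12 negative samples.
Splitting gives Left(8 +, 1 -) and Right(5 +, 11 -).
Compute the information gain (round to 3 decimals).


H(parent) = 0.9988. H(left) = 0.5033, H(right) = 0.8960. Weighted = (9/25)*0.5033 + (16/25)*0.8960 = 0.7546. IG = 0.9988 - 0.7546 = 0.2442, which rounds to 0.244.

0.244


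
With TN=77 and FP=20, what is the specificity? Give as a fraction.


Specificity = TN / (TN + FP) = 77 / 97 = 77/97.

77/97


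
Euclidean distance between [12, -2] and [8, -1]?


d = sqrt(sum of squared differences). (12-8)^2=16, (-2--1)^2=1. Sum = 17.

sqrt(17)


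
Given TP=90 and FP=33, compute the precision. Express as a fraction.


Precision = TP / (TP + FP) = 90 / 123 = 30/41.

30/41


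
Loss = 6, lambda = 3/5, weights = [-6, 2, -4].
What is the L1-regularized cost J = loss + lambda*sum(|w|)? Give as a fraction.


L1 norm = sum(|w|) = 12. J = 6 + 3/5 * 12 = 66/5.

66/5


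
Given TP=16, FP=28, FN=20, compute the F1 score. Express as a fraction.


Precision = 16/44 = 4/11. Recall = 16/36 = 4/9. F1 = 2*P*R/(P+R) = 2/5.

2/5


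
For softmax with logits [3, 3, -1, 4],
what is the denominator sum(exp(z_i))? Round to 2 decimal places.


Denom = e^3=20.0855 + e^3=20.0855 + e^-1=0.3679 + e^4=54.5982. Sum = 95.1371, which rounds to 95.14.

95.14


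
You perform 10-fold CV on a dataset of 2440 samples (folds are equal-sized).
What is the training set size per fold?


Each validation fold has 2440/10 = 244 samples. Training set = 2440 - 244 = 2196.

2196


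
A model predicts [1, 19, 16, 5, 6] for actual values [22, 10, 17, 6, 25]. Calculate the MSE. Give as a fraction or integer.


MSE = (1/5) * ((22-1)^2=441 + (10-19)^2=81 + (17-16)^2=1 + (6-5)^2=1 + (25-6)^2=361). Sum = 885. MSE = 177.

177


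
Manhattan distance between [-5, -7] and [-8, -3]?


d = sum of absolute differences: |-5--8|=3 + |-7--3|=4 = 7.

7


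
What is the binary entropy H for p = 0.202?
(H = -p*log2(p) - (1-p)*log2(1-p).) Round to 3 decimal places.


H = -0.202*log2(0.202) - 0.798*log2(0.798) = 0.726.

0.726


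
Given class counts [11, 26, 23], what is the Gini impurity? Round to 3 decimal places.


Total = 60. Proportions: 11/60, 26/60, 23/60. sum(p_i^2) = 0.3683. Gini = 1 - 0.3683 = 0.6317, which rounds to 0.632.

0.632


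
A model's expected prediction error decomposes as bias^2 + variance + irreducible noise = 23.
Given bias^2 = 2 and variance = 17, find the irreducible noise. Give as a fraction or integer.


Total error = bias^2 + variance + irreducible noise. So irreducible noise = 23 - 2 - 17 = 4.

4


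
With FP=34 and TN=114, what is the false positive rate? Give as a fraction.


FPR = FP / (FP + TN) = 34 / 148 = 17/74.

17/74


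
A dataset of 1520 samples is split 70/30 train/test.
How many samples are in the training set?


Test set = 1520 * 30% = 456. Training set = 1520 - 456 = 1064.

1064


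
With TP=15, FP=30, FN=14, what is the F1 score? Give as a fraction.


Precision = 15/45 = 1/3. Recall = 15/29 = 15/29. F1 = 2*P*R/(P+R) = 15/37.

15/37


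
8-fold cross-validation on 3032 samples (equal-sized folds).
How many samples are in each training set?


Each validation fold has 3032/8 = 379 samples. Training set = 3032 - 379 = 2653.

2653


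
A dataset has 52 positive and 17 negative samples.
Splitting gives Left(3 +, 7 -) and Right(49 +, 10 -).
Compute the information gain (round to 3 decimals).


H(parent) = 0.8055. H(left) = 0.8813, H(right) = 0.6565. Weighted = (10/69)*0.8813 + (59/69)*0.6565 = 0.6891. IG = 0.8055 - 0.6891 = 0.1164, which rounds to 0.116.

0.116


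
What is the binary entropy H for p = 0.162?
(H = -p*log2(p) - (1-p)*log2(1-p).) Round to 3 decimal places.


H = -0.162*log2(0.162) - 0.838*log2(0.838) = 0.639.

0.639


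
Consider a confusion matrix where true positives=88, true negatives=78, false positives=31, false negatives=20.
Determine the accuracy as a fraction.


Accuracy = (TP + TN) / (TP + TN + FP + FN) = (88 + 78) / 217 = 166/217.

166/217


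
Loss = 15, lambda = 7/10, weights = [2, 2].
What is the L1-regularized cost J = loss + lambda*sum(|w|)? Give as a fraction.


L1 norm = sum(|w|) = 4. J = 15 + 7/10 * 4 = 89/5.

89/5


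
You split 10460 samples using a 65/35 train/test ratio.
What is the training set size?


Test set = 10460 * 35% = 3661. Training set = 10460 - 3661 = 6799.

6799


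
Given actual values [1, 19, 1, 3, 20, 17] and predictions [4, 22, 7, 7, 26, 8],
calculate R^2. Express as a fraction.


Mean(y) = 61/6. SS_res = 187. SS_tot = 2645/6. R^2 = 1 - 187/(2645/6) = 1523/2645.

1523/2645


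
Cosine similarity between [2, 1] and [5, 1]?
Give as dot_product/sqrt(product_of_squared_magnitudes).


dot = 11. |a|^2 = 5, |b|^2 = 26. cos = 11/sqrt(130).

11/sqrt(130)


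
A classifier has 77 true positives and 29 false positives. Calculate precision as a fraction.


Precision = TP / (TP + FP) = 77 / 106 = 77/106.

77/106


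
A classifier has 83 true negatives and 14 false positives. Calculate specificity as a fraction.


Specificity = TN / (TN + FP) = 83 / 97 = 83/97.

83/97


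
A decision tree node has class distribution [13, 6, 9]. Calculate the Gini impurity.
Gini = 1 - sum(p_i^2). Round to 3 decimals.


Total = 28. Proportions: 13/28, 6/28, 9/28. sum(p_i^2) = 0.3648. Gini = 1 - 0.3648 = 0.6352, which rounds to 0.635.

0.635


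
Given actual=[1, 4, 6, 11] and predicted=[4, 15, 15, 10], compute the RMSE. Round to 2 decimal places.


MSE = 53.0000. RMSE = sqrt(53.0000) = 7.28.

7.28


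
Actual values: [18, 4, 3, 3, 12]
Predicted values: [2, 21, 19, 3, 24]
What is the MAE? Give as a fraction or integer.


MAE = (1/5) * (|18-2|=16 + |4-21|=17 + |3-19|=16 + |3-3|=0 + |12-24|=12). Sum = 61. MAE = 61/5.

61/5


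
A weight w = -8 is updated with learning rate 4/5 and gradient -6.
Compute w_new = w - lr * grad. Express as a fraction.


w_new = -8 - 4/5 * -6 = -8 - -24/5 = -16/5.

-16/5


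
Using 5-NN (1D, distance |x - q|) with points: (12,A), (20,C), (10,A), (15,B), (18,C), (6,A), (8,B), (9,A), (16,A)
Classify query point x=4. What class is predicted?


Distances: |12-4|=8, |20-4|=16, |10-4|=6, |15-4|=11, |18-4|=14, |6-4|=2, |8-4|=4, |9-4|=5, |16-4|=12. 5 nearest: (6,A), (8,B), (9,A), (10,A), (12,A). Counts: {'A': 4, 'B': 1}. Majority class: A.

A


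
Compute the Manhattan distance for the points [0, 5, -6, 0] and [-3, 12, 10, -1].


d = sum of absolute differences: |0--3|=3 + |5-12|=7 + |-6-10|=16 + |0--1|=1 = 27.

27


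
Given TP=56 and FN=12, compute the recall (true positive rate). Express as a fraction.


Recall = TP / (TP + FN) = 56 / 68 = 14/17.

14/17


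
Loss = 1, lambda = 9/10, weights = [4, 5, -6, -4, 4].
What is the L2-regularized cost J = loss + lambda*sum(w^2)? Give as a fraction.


L2 sq norm = sum(w^2) = 109. J = 1 + 9/10 * 109 = 991/10.

991/10


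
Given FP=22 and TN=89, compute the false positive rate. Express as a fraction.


FPR = FP / (FP + TN) = 22 / 111 = 22/111.

22/111


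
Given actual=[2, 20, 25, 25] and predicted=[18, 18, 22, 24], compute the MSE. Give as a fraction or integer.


MSE = (1/4) * ((2-18)^2=256 + (20-18)^2=4 + (25-22)^2=9 + (25-24)^2=1). Sum = 270. MSE = 135/2.

135/2


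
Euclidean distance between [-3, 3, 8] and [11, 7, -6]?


d = sqrt(sum of squared differences). (-3-11)^2=196, (3-7)^2=16, (8--6)^2=196. Sum = 408.

sqrt(408)


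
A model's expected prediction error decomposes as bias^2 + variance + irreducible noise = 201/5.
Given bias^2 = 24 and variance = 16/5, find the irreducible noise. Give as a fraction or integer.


Total error = bias^2 + variance + irreducible noise. So irreducible noise = 201/5 - 24 - 16/5 = 13.

13


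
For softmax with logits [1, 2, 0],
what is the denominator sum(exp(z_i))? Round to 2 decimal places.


Denom = e^1=2.7183 + e^2=7.3891 + e^0=1.0000. Sum = 11.1074, which rounds to 11.11.

11.11


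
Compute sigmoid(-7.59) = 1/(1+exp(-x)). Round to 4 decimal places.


sigma(-7.59) = 1/(1+e^(7.59)) = 1/(1+1978.313514) = 1/1979.313514 = 0.0005.

0.0005


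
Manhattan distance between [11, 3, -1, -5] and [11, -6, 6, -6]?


d = sum of absolute differences: |11-11|=0 + |3--6|=9 + |-1-6|=7 + |-5--6|=1 = 17.

17


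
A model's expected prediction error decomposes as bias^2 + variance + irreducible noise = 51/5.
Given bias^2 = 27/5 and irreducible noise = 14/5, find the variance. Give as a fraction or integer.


Total error = bias^2 + variance + irreducible noise. So variance = 51/5 - 27/5 - 14/5 = 2.

2


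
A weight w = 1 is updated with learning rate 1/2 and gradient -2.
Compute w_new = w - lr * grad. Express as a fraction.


w_new = 1 - 1/2 * -2 = 1 - -1 = 2.

2


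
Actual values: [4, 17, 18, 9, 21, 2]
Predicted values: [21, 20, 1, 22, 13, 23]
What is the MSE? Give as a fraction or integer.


MSE = (1/6) * ((4-21)^2=289 + (17-20)^2=9 + (18-1)^2=289 + (9-22)^2=169 + (21-13)^2=64 + (2-23)^2=441). Sum = 1261. MSE = 1261/6.

1261/6


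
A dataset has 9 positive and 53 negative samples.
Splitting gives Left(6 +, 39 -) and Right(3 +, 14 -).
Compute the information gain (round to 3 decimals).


H(parent) = 0.5976. H(left) = 0.5665, H(right) = 0.6723. Weighted = (45/62)*0.5665 + (17/62)*0.6723 = 0.5955. IG = 0.5976 - 0.5955 = 0.0021, which rounds to 0.002.

0.002


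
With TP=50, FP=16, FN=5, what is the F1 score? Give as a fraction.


Precision = 50/66 = 25/33. Recall = 50/55 = 10/11. F1 = 2*P*R/(P+R) = 100/121.

100/121


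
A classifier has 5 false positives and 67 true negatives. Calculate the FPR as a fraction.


FPR = FP / (FP + TN) = 5 / 72 = 5/72.

5/72


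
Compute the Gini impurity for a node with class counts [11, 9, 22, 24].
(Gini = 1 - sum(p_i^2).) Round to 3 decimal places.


Total = 66. Proportions: 11/66, 9/66, 22/66, 24/66. sum(p_i^2) = 0.2897. Gini = 1 - 0.2897 = 0.7103, which rounds to 0.710.

0.710


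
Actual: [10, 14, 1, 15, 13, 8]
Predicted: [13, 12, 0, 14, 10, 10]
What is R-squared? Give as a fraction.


Mean(y) = 61/6. SS_res = 28. SS_tot = 809/6. R^2 = 1 - 28/(809/6) = 641/809.

641/809


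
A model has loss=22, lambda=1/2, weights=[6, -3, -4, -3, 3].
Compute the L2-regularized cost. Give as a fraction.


L2 sq norm = sum(w^2) = 79. J = 22 + 1/2 * 79 = 123/2.

123/2


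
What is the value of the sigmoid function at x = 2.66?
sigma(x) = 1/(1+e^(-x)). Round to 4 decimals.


sigma(2.66) = 1/(1+e^(-2.66)) = 1/(1+0.069948) = 1/1.069948 = 0.9346.

0.9346


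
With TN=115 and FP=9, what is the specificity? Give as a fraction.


Specificity = TN / (TN + FP) = 115 / 124 = 115/124.

115/124


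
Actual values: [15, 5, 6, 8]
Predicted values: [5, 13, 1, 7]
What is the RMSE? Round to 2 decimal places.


MSE = 47.5000. RMSE = sqrt(47.5000) = 6.89.

6.89


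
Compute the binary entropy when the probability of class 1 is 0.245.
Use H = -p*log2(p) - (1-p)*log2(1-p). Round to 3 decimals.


H = -0.245*log2(0.245) - 0.755*log2(0.755) = 0.803.

0.803


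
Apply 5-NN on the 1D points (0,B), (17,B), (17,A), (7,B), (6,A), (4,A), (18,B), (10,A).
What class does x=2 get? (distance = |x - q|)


Distances: |0-2|=2, |17-2|=15, |17-2|=15, |7-2|=5, |6-2|=4, |4-2|=2, |18-2|=16, |10-2|=8. 5 nearest: (4,A), (0,B), (6,A), (7,B), (10,A). Counts: {'A': 3, 'B': 2}. Majority class: A.

A


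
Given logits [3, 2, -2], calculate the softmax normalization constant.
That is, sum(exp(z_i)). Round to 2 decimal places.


Denom = e^3=20.0855 + e^2=7.3891 + e^-2=0.1353. Sum = 27.6099, which rounds to 27.61.

27.61


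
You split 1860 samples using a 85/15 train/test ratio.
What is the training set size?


Test set = 1860 * 15% = 279. Training set = 1860 - 279 = 1581.

1581


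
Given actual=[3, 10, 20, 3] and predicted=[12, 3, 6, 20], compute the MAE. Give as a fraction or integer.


MAE = (1/4) * (|3-12|=9 + |10-3|=7 + |20-6|=14 + |3-20|=17). Sum = 47. MAE = 47/4.

47/4


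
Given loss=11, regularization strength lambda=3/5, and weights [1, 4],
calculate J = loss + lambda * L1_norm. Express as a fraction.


L1 norm = sum(|w|) = 5. J = 11 + 3/5 * 5 = 14.

14


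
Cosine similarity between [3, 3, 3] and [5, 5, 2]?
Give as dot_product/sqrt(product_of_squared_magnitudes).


dot = 36. |a|^2 = 27, |b|^2 = 54. cos = 36/sqrt(1458).

36/sqrt(1458)


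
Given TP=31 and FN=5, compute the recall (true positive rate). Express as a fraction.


Recall = TP / (TP + FN) = 31 / 36 = 31/36.

31/36


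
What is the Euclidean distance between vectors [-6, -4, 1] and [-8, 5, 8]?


d = sqrt(sum of squared differences). (-6--8)^2=4, (-4-5)^2=81, (1-8)^2=49. Sum = 134.

sqrt(134)


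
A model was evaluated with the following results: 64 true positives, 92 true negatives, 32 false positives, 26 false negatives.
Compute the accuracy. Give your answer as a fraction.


Accuracy = (TP + TN) / (TP + TN + FP + FN) = (64 + 92) / 214 = 78/107.

78/107


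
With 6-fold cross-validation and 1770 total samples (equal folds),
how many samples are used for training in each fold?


Each validation fold has 1770/6 = 295 samples. Training set = 1770 - 295 = 1475.

1475


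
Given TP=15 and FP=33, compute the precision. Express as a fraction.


Precision = TP / (TP + FP) = 15 / 48 = 5/16.

5/16


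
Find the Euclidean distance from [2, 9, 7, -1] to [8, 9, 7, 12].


d = sqrt(sum of squared differences). (2-8)^2=36, (9-9)^2=0, (7-7)^2=0, (-1-12)^2=169. Sum = 205.

sqrt(205)


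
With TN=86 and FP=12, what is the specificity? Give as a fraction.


Specificity = TN / (TN + FP) = 86 / 98 = 43/49.

43/49


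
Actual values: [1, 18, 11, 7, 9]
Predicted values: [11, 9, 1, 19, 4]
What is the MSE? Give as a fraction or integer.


MSE = (1/5) * ((1-11)^2=100 + (18-9)^2=81 + (11-1)^2=100 + (7-19)^2=144 + (9-4)^2=25). Sum = 450. MSE = 90.

90


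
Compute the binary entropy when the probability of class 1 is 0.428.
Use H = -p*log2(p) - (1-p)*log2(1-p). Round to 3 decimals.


H = -0.428*log2(0.428) - 0.572*log2(0.572) = 0.985.

0.985


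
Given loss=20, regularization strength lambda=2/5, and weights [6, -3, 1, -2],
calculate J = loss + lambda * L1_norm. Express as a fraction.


L1 norm = sum(|w|) = 12. J = 20 + 2/5 * 12 = 124/5.

124/5


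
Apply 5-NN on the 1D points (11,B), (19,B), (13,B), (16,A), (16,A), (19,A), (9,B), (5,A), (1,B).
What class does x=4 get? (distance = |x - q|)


Distances: |11-4|=7, |19-4|=15, |13-4|=9, |16-4|=12, |16-4|=12, |19-4|=15, |9-4|=5, |5-4|=1, |1-4|=3. 5 nearest: (5,A), (1,B), (9,B), (11,B), (13,B). Counts: {'A': 1, 'B': 4}. Majority class: B.

B


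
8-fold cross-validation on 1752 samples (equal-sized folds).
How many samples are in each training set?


Each validation fold has 1752/8 = 219 samples. Training set = 1752 - 219 = 1533.

1533


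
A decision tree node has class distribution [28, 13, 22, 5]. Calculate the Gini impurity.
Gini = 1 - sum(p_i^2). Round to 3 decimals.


Total = 68. Proportions: 28/68, 13/68, 22/68, 5/68. sum(p_i^2) = 0.3162. Gini = 1 - 0.3162 = 0.6838, which rounds to 0.684.

0.684


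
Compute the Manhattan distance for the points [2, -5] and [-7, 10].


d = sum of absolute differences: |2--7|=9 + |-5-10|=15 = 24.

24


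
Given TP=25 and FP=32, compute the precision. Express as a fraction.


Precision = TP / (TP + FP) = 25 / 57 = 25/57.

25/57


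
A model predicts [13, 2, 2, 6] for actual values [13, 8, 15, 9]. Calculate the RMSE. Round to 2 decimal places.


MSE = 53.5000. RMSE = sqrt(53.5000) = 7.31.

7.31


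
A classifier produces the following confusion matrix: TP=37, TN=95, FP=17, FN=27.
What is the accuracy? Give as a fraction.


Accuracy = (TP + TN) / (TP + TN + FP + FN) = (37 + 95) / 176 = 3/4.

3/4


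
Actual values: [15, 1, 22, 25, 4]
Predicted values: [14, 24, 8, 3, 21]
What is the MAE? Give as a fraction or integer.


MAE = (1/5) * (|15-14|=1 + |1-24|=23 + |22-8|=14 + |25-3|=22 + |4-21|=17). Sum = 77. MAE = 77/5.

77/5


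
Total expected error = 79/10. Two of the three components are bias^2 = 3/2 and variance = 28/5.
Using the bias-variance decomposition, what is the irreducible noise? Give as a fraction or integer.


Total error = bias^2 + variance + irreducible noise. So irreducible noise = 79/10 - 3/2 - 28/5 = 4/5.

4/5


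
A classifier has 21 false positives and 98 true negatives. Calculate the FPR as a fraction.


FPR = FP / (FP + TN) = 21 / 119 = 3/17.

3/17


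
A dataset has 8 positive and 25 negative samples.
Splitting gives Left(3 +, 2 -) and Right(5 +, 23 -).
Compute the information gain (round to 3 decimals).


H(parent) = 0.7990. H(left) = 0.9710, H(right) = 0.6769. Weighted = (5/33)*0.9710 + (28/33)*0.6769 = 0.7215. IG = 0.7990 - 0.7215 = 0.0775, which rounds to 0.078.

0.078


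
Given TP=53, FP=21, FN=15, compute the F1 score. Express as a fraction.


Precision = 53/74 = 53/74. Recall = 53/68 = 53/68. F1 = 2*P*R/(P+R) = 53/71.

53/71


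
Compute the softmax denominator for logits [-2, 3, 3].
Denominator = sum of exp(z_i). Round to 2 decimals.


Denom = e^-2=0.1353 + e^3=20.0855 + e^3=20.0855. Sum = 40.3063, which rounds to 40.31.

40.31


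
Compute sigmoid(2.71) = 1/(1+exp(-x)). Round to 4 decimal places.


sigma(2.71) = 1/(1+e^(-2.71)) = 1/(1+0.066537) = 1/1.066537 = 0.9376.

0.9376


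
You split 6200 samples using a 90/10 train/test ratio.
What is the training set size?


Test set = 6200 * 10% = 620. Training set = 6200 - 620 = 5580.

5580


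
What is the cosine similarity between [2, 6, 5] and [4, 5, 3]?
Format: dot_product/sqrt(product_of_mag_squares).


dot = 53. |a|^2 = 65, |b|^2 = 50. cos = 53/sqrt(3250).

53/sqrt(3250)


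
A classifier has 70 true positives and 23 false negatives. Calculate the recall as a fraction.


Recall = TP / (TP + FN) = 70 / 93 = 70/93.

70/93


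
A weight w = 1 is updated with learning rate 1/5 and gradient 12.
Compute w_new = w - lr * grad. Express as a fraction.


w_new = 1 - 1/5 * 12 = 1 - 12/5 = -7/5.

-7/5


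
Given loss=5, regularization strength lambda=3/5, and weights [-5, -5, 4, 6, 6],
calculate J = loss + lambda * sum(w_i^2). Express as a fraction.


L2 sq norm = sum(w^2) = 138. J = 5 + 3/5 * 138 = 439/5.

439/5


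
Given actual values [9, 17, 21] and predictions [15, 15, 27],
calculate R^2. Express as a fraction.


Mean(y) = 47/3. SS_res = 76. SS_tot = 224/3. R^2 = 1 - 76/(224/3) = -1/56.

-1/56


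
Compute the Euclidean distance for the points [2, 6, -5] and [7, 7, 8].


d = sqrt(sum of squared differences). (2-7)^2=25, (6-7)^2=1, (-5-8)^2=169. Sum = 195.

sqrt(195)


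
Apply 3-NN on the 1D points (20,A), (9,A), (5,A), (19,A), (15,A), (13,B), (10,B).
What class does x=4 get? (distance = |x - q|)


Distances: |20-4|=16, |9-4|=5, |5-4|=1, |19-4|=15, |15-4|=11, |13-4|=9, |10-4|=6. 3 nearest: (5,A), (9,A), (10,B). Counts: {'A': 2, 'B': 1}. Majority class: A.

A


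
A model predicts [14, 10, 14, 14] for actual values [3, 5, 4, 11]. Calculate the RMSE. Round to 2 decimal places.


MSE = 63.7500. RMSE = sqrt(63.7500) = 7.98.

7.98


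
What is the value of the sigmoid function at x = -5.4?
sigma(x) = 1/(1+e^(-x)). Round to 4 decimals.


sigma(-5.4) = 1/(1+e^(5.4)) = 1/(1+221.406416) = 1/222.406416 = 0.0045.

0.0045


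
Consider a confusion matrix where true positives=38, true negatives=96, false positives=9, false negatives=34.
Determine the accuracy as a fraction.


Accuracy = (TP + TN) / (TP + TN + FP + FN) = (38 + 96) / 177 = 134/177.

134/177


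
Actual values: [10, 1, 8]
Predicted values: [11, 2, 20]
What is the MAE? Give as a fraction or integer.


MAE = (1/3) * (|10-11|=1 + |1-2|=1 + |8-20|=12). Sum = 14. MAE = 14/3.

14/3


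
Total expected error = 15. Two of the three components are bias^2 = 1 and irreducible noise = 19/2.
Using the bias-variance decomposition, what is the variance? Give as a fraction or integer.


Total error = bias^2 + variance + irreducible noise. So variance = 15 - 1 - 19/2 = 9/2.

9/2


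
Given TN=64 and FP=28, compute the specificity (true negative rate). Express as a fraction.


Specificity = TN / (TN + FP) = 64 / 92 = 16/23.

16/23


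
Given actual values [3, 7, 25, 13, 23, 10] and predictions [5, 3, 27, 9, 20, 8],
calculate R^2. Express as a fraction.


Mean(y) = 27/2. SS_res = 53. SS_tot = 775/2. R^2 = 1 - 53/(775/2) = 669/775.

669/775


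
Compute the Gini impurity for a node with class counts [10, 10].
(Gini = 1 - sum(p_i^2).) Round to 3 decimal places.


Total = 20. Proportions: 10/20, 10/20. sum(p_i^2) = 0.5000. Gini = 1 - 0.5000 = 0.5000, which rounds to 0.500.

0.500


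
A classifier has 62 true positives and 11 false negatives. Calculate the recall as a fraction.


Recall = TP / (TP + FN) = 62 / 73 = 62/73.

62/73


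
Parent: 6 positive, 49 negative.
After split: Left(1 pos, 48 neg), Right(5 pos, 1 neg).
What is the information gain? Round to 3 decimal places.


H(parent) = 0.4972. H(left) = 0.1437, H(right) = 0.6500. Weighted = (49/55)*0.1437 + (6/55)*0.6500 = 0.1989. IG = 0.4972 - 0.1989 = 0.2983, which rounds to 0.298.

0.298


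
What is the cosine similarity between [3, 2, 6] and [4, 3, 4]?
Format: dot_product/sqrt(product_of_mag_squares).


dot = 42. |a|^2 = 49, |b|^2 = 41. cos = 42/sqrt(2009).

42/sqrt(2009)


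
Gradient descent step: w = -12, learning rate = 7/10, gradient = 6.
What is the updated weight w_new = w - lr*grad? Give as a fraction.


w_new = -12 - 7/10 * 6 = -12 - 21/5 = -81/5.

-81/5


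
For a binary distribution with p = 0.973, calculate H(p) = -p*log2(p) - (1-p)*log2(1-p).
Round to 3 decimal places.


H = -0.973*log2(0.973) - 0.027*log2(0.027) = 0.179.

0.179


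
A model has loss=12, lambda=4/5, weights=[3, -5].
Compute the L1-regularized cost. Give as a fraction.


L1 norm = sum(|w|) = 8. J = 12 + 4/5 * 8 = 92/5.

92/5


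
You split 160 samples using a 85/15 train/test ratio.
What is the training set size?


Test set = 160 * 15% = 24. Training set = 160 - 24 = 136.

136


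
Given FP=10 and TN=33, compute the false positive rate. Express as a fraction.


FPR = FP / (FP + TN) = 10 / 43 = 10/43.

10/43


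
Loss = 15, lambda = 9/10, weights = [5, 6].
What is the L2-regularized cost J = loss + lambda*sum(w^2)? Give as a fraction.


L2 sq norm = sum(w^2) = 61. J = 15 + 9/10 * 61 = 699/10.

699/10


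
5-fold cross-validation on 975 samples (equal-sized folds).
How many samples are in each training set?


Each validation fold has 975/5 = 195 samples. Training set = 975 - 195 = 780.

780


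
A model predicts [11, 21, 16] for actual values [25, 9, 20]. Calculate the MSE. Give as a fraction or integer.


MSE = (1/3) * ((25-11)^2=196 + (9-21)^2=144 + (20-16)^2=16). Sum = 356. MSE = 356/3.

356/3


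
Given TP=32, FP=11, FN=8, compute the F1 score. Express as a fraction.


Precision = 32/43 = 32/43. Recall = 32/40 = 4/5. F1 = 2*P*R/(P+R) = 64/83.

64/83


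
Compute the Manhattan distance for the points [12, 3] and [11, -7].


d = sum of absolute differences: |12-11|=1 + |3--7|=10 = 11.

11


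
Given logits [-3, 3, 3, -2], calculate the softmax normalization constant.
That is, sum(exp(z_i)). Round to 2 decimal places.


Denom = e^-3=0.0498 + e^3=20.0855 + e^3=20.0855 + e^-2=0.1353. Sum = 40.3561, which rounds to 40.36.

40.36


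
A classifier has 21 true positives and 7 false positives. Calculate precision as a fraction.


Precision = TP / (TP + FP) = 21 / 28 = 3/4.

3/4


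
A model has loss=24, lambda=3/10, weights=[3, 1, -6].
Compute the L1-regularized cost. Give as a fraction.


L1 norm = sum(|w|) = 10. J = 24 + 3/10 * 10 = 27.

27


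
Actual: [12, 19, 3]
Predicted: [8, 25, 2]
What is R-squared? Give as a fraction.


Mean(y) = 34/3. SS_res = 53. SS_tot = 386/3. R^2 = 1 - 53/(386/3) = 227/386.

227/386


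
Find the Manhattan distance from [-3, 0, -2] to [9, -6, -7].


d = sum of absolute differences: |-3-9|=12 + |0--6|=6 + |-2--7|=5 = 23.

23


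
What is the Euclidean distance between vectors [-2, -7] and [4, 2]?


d = sqrt(sum of squared differences). (-2-4)^2=36, (-7-2)^2=81. Sum = 117.

sqrt(117)


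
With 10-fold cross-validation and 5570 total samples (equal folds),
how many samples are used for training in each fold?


Each validation fold has 5570/10 = 557 samples. Training set = 5570 - 557 = 5013.

5013


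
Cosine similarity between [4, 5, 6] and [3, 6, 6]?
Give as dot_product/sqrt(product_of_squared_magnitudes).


dot = 78. |a|^2 = 77, |b|^2 = 81. cos = 78/sqrt(6237).

78/sqrt(6237)


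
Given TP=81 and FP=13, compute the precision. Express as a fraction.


Precision = TP / (TP + FP) = 81 / 94 = 81/94.

81/94


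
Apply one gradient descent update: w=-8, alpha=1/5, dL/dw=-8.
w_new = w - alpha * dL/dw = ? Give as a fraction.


w_new = -8 - 1/5 * -8 = -8 - -8/5 = -32/5.

-32/5


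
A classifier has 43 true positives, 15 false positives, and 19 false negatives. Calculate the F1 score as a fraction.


Precision = 43/58 = 43/58. Recall = 43/62 = 43/62. F1 = 2*P*R/(P+R) = 43/60.

43/60


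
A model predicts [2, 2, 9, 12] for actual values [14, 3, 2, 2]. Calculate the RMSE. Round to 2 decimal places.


MSE = 73.5000. RMSE = sqrt(73.5000) = 8.57.

8.57


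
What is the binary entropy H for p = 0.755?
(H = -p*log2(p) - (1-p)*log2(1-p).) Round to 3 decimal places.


H = -0.755*log2(0.755) - 0.245*log2(0.245) = 0.803.

0.803


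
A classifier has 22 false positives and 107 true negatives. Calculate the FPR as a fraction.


FPR = FP / (FP + TN) = 22 / 129 = 22/129.

22/129


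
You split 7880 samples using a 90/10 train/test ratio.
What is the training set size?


Test set = 7880 * 10% = 788. Training set = 7880 - 788 = 7092.

7092


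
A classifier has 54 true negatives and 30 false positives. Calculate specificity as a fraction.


Specificity = TN / (TN + FP) = 54 / 84 = 9/14.

9/14


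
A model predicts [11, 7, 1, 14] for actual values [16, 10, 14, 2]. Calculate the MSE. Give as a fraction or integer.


MSE = (1/4) * ((16-11)^2=25 + (10-7)^2=9 + (14-1)^2=169 + (2-14)^2=144). Sum = 347. MSE = 347/4.

347/4


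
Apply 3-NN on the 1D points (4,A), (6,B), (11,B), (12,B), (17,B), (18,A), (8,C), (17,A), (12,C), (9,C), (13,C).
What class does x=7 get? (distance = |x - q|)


Distances: |4-7|=3, |6-7|=1, |11-7|=4, |12-7|=5, |17-7|=10, |18-7|=11, |8-7|=1, |17-7|=10, |12-7|=5, |9-7|=2, |13-7|=6. 3 nearest: (6,B), (8,C), (9,C). Counts: {'B': 1, 'C': 2}. Majority class: C.

C


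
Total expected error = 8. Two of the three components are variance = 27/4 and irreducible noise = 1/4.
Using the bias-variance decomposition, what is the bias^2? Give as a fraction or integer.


Total error = bias^2 + variance + irreducible noise. So bias^2 = 8 - 27/4 - 1/4 = 1.

1


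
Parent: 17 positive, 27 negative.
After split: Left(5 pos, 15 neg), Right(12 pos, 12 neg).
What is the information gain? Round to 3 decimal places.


H(parent) = 0.9624. H(left) = 0.8113, H(right) = 1.0000. Weighted = (20/44)*0.8113 + (24/44)*1.0000 = 0.9142. IG = 0.9624 - 0.9142 = 0.0482, which rounds to 0.048.

0.048


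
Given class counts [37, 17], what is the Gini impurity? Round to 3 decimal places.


Total = 54. Proportions: 37/54, 17/54. sum(p_i^2) = 0.5686. Gini = 1 - 0.5686 = 0.4314, which rounds to 0.431.

0.431


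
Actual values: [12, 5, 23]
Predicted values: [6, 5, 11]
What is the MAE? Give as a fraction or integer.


MAE = (1/3) * (|12-6|=6 + |5-5|=0 + |23-11|=12). Sum = 18. MAE = 6.

6


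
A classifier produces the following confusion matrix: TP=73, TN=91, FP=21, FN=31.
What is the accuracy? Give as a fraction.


Accuracy = (TP + TN) / (TP + TN + FP + FN) = (73 + 91) / 216 = 41/54.

41/54


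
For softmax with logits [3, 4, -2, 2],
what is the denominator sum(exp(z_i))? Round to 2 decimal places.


Denom = e^3=20.0855 + e^4=54.5982 + e^-2=0.1353 + e^2=7.3891. Sum = 82.2081, which rounds to 82.21.

82.21


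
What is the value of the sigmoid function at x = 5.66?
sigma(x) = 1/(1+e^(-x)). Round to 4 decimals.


sigma(5.66) = 1/(1+e^(-5.66)) = 1/(1+0.003483) = 1/1.003483 = 0.9965.

0.9965


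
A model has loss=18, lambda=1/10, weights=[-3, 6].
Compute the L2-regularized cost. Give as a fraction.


L2 sq norm = sum(w^2) = 45. J = 18 + 1/10 * 45 = 45/2.

45/2


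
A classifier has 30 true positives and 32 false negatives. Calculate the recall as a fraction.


Recall = TP / (TP + FN) = 30 / 62 = 15/31.

15/31


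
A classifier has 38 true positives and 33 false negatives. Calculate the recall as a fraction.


Recall = TP / (TP + FN) = 38 / 71 = 38/71.

38/71


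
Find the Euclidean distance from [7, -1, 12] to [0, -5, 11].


d = sqrt(sum of squared differences). (7-0)^2=49, (-1--5)^2=16, (12-11)^2=1. Sum = 66.

sqrt(66)


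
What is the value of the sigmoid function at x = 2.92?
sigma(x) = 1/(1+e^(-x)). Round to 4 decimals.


sigma(2.92) = 1/(1+e^(-2.92)) = 1/(1+0.053934) = 1/1.053934 = 0.9488.

0.9488


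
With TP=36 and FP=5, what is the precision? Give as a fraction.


Precision = TP / (TP + FP) = 36 / 41 = 36/41.

36/41


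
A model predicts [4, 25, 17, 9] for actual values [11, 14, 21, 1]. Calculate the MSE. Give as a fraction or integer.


MSE = (1/4) * ((11-4)^2=49 + (14-25)^2=121 + (21-17)^2=16 + (1-9)^2=64). Sum = 250. MSE = 125/2.

125/2


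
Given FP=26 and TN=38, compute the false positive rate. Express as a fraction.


FPR = FP / (FP + TN) = 26 / 64 = 13/32.

13/32


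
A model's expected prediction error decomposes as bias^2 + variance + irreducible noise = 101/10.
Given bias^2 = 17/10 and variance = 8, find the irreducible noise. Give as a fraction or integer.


Total error = bias^2 + variance + irreducible noise. So irreducible noise = 101/10 - 17/10 - 8 = 2/5.

2/5


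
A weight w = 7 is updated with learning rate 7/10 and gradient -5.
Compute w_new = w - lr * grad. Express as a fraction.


w_new = 7 - 7/10 * -5 = 7 - -7/2 = 21/2.

21/2


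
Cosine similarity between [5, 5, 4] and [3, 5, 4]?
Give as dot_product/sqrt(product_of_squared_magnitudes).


dot = 56. |a|^2 = 66, |b|^2 = 50. cos = 56/sqrt(3300).

56/sqrt(3300)


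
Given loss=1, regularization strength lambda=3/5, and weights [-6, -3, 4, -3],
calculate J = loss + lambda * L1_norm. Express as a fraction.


L1 norm = sum(|w|) = 16. J = 1 + 3/5 * 16 = 53/5.

53/5


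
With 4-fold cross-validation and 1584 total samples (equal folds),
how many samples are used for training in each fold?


Each validation fold has 1584/4 = 396 samples. Training set = 1584 - 396 = 1188.

1188


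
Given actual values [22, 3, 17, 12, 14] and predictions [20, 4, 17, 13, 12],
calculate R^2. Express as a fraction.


Mean(y) = 68/5. SS_res = 10. SS_tot = 986/5. R^2 = 1 - 10/(986/5) = 468/493.

468/493


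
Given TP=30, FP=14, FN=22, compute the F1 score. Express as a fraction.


Precision = 30/44 = 15/22. Recall = 30/52 = 15/26. F1 = 2*P*R/(P+R) = 5/8.

5/8
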